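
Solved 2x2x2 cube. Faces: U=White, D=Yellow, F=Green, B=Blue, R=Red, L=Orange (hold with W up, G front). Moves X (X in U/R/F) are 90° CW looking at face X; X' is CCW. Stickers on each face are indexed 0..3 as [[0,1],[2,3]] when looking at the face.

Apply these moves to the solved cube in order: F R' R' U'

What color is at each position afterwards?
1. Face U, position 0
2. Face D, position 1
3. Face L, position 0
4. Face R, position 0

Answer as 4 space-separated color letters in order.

Answer: R W G G

Derivation:
After move 1 (F): F=GGGG U=WWOO R=WRWR D=RRYY L=OYOY
After move 2 (R'): R=RRWW U=WBOB F=GWGO D=RGYG B=YBRB
After move 3 (R'): R=RWRW U=WROY F=GBGB D=RWYO B=GBGB
After move 4 (U'): U=RYWO F=OYGB R=GBRW B=RWGB L=GBOY
Query 1: U[0] = R
Query 2: D[1] = W
Query 3: L[0] = G
Query 4: R[0] = G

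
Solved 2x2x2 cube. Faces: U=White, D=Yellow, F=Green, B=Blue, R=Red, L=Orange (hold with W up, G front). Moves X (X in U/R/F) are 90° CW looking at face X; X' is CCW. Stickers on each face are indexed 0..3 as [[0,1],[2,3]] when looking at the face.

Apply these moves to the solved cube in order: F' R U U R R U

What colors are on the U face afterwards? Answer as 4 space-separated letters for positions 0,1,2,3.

After move 1 (F'): F=GGGG U=WWRR R=YRYR D=OOYY L=OWOW
After move 2 (R): R=YYRR U=WGRG F=GOGY D=OBYB B=RBWB
After move 3 (U): U=RWGG F=YYGY R=RBRR B=OWWB L=GOOW
After move 4 (U): U=GRGW F=RBGY R=OWRR B=GOWB L=YYOW
After move 5 (R): R=RORW U=GBGY F=RBGB D=OWYG B=WORB
After move 6 (R): R=RRWO U=GBGB F=RWGG D=ORYW B=YOBB
After move 7 (U): U=GGBB F=RRGG R=YOWO B=YYBB L=RWOW
Query: U face = GGBB

Answer: G G B B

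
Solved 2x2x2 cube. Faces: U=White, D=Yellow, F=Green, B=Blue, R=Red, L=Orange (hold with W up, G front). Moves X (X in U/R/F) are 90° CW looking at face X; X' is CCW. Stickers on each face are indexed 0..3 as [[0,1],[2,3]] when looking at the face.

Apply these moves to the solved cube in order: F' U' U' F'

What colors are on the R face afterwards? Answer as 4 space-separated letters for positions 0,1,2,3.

After move 1 (F'): F=GGGG U=WWRR R=YRYR D=OOYY L=OWOW
After move 2 (U'): U=WRWR F=OWGG R=GGYR B=YRBB L=BBOW
After move 3 (U'): U=RRWW F=BBGG R=OWYR B=GGBB L=YROW
After move 4 (F'): F=BGBG U=RROY R=OWOR D=RWYY L=YWOW
Query: R face = OWOR

Answer: O W O R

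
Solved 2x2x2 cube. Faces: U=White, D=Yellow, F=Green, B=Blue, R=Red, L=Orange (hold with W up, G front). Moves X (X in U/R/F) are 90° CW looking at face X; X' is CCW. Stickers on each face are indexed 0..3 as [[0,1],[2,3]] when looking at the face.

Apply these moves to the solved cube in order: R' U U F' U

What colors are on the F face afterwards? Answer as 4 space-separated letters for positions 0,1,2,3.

After move 1 (R'): R=RRRR U=WBWB F=GWGW D=YGYG B=YBYB
After move 2 (U): U=WWBB F=RRGW R=YBRR B=OOYB L=GWOO
After move 3 (U): U=BWBW F=YBGW R=OORR B=GWYB L=RROO
After move 4 (F'): F=BWYG U=BWOR R=GOYR D=ROYG L=RWOB
After move 5 (U): U=OBRW F=GOYG R=GWYR B=RWYB L=BWOB
Query: F face = GOYG

Answer: G O Y G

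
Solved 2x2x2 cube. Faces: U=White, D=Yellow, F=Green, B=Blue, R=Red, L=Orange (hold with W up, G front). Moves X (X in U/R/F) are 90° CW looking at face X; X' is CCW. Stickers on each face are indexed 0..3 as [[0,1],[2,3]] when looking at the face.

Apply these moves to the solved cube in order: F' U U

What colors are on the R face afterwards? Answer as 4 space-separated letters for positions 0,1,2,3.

After move 1 (F'): F=GGGG U=WWRR R=YRYR D=OOYY L=OWOW
After move 2 (U): U=RWRW F=YRGG R=BBYR B=OWBB L=GGOW
After move 3 (U): U=RRWW F=BBGG R=OWYR B=GGBB L=YROW
Query: R face = OWYR

Answer: O W Y R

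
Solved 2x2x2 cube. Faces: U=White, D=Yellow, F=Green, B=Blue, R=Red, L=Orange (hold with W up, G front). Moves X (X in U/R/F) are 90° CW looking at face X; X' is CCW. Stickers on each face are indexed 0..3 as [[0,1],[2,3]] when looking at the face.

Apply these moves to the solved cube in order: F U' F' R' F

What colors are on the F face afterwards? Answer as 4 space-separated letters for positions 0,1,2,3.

Answer: O Y W O

Derivation:
After move 1 (F): F=GGGG U=WWOO R=WRWR D=RRYY L=OYOY
After move 2 (U'): U=WOWO F=OYGG R=GGWR B=WRBB L=BBOY
After move 3 (F'): F=YGOG U=WOGW R=RGRR D=BYYY L=BOOW
After move 4 (R'): R=GRRR U=WBGW F=YOOW D=BGYG B=YRYB
After move 5 (F): F=OYWO U=WBWO R=GRWR D=RGYG L=BBOG
Query: F face = OYWO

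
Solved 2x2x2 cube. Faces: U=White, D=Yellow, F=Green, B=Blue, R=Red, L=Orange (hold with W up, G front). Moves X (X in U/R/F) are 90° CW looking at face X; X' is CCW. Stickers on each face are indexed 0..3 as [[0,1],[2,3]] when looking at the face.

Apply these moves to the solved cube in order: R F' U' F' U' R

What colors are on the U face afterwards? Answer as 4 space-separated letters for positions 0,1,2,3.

After move 1 (R): R=RRRR U=WGWG F=GYGY D=YBYB B=WBWB
After move 2 (F'): F=YYGG U=WGRR R=BRYR D=OOYB L=OGOW
After move 3 (U'): U=GRWR F=OGGG R=YYYR B=BRWB L=WBOW
After move 4 (F'): F=GGOG U=GRYY R=OYOR D=BWYB L=WROW
After move 5 (U'): U=RYGY F=WROG R=GGOR B=OYWB L=BROW
After move 6 (R): R=OGRG U=RRGG F=WWOB D=BWYO B=YYYB
Query: U face = RRGG

Answer: R R G G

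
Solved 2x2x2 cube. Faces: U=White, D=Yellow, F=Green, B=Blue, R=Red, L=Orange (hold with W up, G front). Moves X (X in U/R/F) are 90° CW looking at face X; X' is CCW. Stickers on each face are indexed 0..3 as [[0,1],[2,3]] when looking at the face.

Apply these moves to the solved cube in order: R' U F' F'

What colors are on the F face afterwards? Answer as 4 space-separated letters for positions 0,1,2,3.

After move 1 (R'): R=RRRR U=WBWB F=GWGW D=YGYG B=YBYB
After move 2 (U): U=WWBB F=RRGW R=YBRR B=OOYB L=GWOO
After move 3 (F'): F=RWRG U=WWYR R=GBYR D=WOYG L=GBOB
After move 4 (F'): F=WGRR U=WWGY R=OBWR D=BBYG L=GROY
Query: F face = WGRR

Answer: W G R R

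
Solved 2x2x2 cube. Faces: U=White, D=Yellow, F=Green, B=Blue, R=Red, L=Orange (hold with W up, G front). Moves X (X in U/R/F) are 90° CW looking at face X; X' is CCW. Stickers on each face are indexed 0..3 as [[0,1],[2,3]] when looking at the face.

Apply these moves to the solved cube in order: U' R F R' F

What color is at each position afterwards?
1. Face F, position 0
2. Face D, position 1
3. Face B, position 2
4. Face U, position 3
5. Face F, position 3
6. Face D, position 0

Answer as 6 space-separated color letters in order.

After move 1 (U'): U=WWWW F=OOGG R=GGRR B=RRBB L=BBOO
After move 2 (R): R=RGRG U=WOWG F=OYGY D=YBYR B=WRWB
After move 3 (F): F=GOYY U=WOOB R=WGGG D=RRYR L=BYOB
After move 4 (R'): R=GGWG U=WWOW F=GOYB D=ROYY B=RRRB
After move 5 (F): F=YGBO U=WWBY R=OGWG D=WGYY L=BROO
Query 1: F[0] = Y
Query 2: D[1] = G
Query 3: B[2] = R
Query 4: U[3] = Y
Query 5: F[3] = O
Query 6: D[0] = W

Answer: Y G R Y O W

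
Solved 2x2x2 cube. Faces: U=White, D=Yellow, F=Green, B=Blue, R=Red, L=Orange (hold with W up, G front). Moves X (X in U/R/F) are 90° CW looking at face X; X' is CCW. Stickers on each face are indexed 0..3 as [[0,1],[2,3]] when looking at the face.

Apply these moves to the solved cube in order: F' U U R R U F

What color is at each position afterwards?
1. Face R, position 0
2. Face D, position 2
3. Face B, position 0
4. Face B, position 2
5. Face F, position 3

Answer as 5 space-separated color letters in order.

After move 1 (F'): F=GGGG U=WWRR R=YRYR D=OOYY L=OWOW
After move 2 (U): U=RWRW F=YRGG R=BBYR B=OWBB L=GGOW
After move 3 (U): U=RRWW F=BBGG R=OWYR B=GGBB L=YROW
After move 4 (R): R=YORW U=RBWG F=BOGY D=OBYG B=WGRB
After move 5 (R): R=RYWO U=ROWY F=BBGG D=ORYW B=GGBB
After move 6 (U): U=WRYO F=RYGG R=GGWO B=YRBB L=BBOW
After move 7 (F): F=GRGY U=WRWB R=YGOO D=WGYW L=BOOR
Query 1: R[0] = Y
Query 2: D[2] = Y
Query 3: B[0] = Y
Query 4: B[2] = B
Query 5: F[3] = Y

Answer: Y Y Y B Y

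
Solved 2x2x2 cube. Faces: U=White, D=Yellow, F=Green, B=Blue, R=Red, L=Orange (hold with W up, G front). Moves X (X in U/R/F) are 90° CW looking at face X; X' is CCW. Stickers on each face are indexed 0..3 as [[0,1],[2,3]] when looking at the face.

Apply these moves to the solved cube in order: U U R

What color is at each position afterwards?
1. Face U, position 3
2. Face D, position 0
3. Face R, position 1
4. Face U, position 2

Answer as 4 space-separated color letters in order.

Answer: G Y O W

Derivation:
After move 1 (U): U=WWWW F=RRGG R=BBRR B=OOBB L=GGOO
After move 2 (U): U=WWWW F=BBGG R=OORR B=GGBB L=RROO
After move 3 (R): R=RORO U=WBWG F=BYGY D=YBYG B=WGWB
Query 1: U[3] = G
Query 2: D[0] = Y
Query 3: R[1] = O
Query 4: U[2] = W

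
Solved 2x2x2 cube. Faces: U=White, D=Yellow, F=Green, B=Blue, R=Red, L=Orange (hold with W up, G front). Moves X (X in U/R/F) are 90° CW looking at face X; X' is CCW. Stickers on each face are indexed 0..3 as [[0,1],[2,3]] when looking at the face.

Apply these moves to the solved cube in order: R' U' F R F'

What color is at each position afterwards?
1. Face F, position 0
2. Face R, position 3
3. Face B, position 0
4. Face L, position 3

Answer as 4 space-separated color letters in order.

After move 1 (R'): R=RRRR U=WBWB F=GWGW D=YGYG B=YBYB
After move 2 (U'): U=BBWW F=OOGW R=GWRR B=RRYB L=YBOO
After move 3 (F): F=GOWO U=BBOB R=WWWR D=RGYG L=YYOG
After move 4 (R): R=WWRW U=BOOO F=GGWG D=RYYR B=BRBB
After move 5 (F'): F=GGGW U=BOWR R=YWRW D=YGYR L=YOOO
Query 1: F[0] = G
Query 2: R[3] = W
Query 3: B[0] = B
Query 4: L[3] = O

Answer: G W B O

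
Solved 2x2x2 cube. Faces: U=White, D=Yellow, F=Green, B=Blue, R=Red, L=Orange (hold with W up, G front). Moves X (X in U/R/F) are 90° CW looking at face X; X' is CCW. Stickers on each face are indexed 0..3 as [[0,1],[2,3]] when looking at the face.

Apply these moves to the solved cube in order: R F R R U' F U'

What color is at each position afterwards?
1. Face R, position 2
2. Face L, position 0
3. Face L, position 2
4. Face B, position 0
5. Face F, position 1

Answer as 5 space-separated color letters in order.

After move 1 (R): R=RRRR U=WGWG F=GYGY D=YBYB B=WBWB
After move 2 (F): F=GGYY U=WGOO R=WRGR D=RRYB L=OYOB
After move 3 (R): R=GWRR U=WGOY F=GRYB D=RWYW B=OBGB
After move 4 (R): R=RGRW U=WROB F=GWYW D=RGYO B=YBGB
After move 5 (U'): U=RBWO F=OYYW R=GWRW B=RGGB L=YBOB
After move 6 (F): F=YOWY U=RBBB R=WWOW D=RGYO L=YROG
After move 7 (U'): U=BBRB F=YRWY R=YOOW B=WWGB L=RGOG
Query 1: R[2] = O
Query 2: L[0] = R
Query 3: L[2] = O
Query 4: B[0] = W
Query 5: F[1] = R

Answer: O R O W R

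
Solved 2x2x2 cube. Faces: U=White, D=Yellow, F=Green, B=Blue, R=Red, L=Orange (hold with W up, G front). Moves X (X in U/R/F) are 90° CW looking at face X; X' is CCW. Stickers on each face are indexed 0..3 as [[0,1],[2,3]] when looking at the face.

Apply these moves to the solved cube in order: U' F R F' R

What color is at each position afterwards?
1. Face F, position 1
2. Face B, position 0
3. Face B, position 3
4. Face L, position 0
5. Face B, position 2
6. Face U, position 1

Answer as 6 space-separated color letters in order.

Answer: Y R B B O Y

Derivation:
After move 1 (U'): U=WWWW F=OOGG R=GGRR B=RRBB L=BBOO
After move 2 (F): F=GOGO U=WWOB R=WGWR D=RGYY L=BYOY
After move 3 (R): R=WWRG U=WOOO F=GGGY D=RBYR B=BRWB
After move 4 (F'): F=GYGG U=WOWR R=BWRG D=YYYR L=BOOO
After move 5 (R): R=RBGW U=WYWG F=GYGR D=YWYB B=RROB
Query 1: F[1] = Y
Query 2: B[0] = R
Query 3: B[3] = B
Query 4: L[0] = B
Query 5: B[2] = O
Query 6: U[1] = Y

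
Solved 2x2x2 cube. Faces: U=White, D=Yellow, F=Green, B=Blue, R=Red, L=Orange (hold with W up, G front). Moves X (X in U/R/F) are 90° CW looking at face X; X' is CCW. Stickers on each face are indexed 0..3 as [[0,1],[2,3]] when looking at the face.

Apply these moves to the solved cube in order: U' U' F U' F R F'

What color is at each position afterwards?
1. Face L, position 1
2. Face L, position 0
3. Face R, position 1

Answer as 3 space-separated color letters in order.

After move 1 (U'): U=WWWW F=OOGG R=GGRR B=RRBB L=BBOO
After move 2 (U'): U=WWWW F=BBGG R=OORR B=GGBB L=RROO
After move 3 (F): F=GBGB U=WWOR R=WOWR D=ROYY L=RYOY
After move 4 (U'): U=WRWO F=RYGB R=GBWR B=WOBB L=GGOY
After move 5 (F): F=GRBY U=WRYG R=WBOR D=WGYY L=GROO
After move 6 (R): R=OWRB U=WRYY F=GGBY D=WBYW B=GORB
After move 7 (F'): F=GYGB U=WROR R=BWWB D=ROYW L=GYOY
Query 1: L[1] = Y
Query 2: L[0] = G
Query 3: R[1] = W

Answer: Y G W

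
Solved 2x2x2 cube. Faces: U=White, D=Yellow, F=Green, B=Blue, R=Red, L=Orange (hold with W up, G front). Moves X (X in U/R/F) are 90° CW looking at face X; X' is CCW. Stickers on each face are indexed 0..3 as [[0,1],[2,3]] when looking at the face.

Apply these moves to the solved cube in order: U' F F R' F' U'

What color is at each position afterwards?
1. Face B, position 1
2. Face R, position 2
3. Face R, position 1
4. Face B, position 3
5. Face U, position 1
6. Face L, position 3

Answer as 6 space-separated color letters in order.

After move 1 (U'): U=WWWW F=OOGG R=GGRR B=RRBB L=BBOO
After move 2 (F): F=GOGO U=WWOB R=WGWR D=RGYY L=BYOY
After move 3 (F): F=GGOO U=WWYY R=OGBR D=WWYY L=BROG
After move 4 (R'): R=GROB U=WBYR F=GWOY D=WGYO B=YRWB
After move 5 (F'): F=WYGO U=WBGO R=GRWB D=RGYO L=BROY
After move 6 (U'): U=BOWG F=BRGO R=WYWB B=GRWB L=YROY
Query 1: B[1] = R
Query 2: R[2] = W
Query 3: R[1] = Y
Query 4: B[3] = B
Query 5: U[1] = O
Query 6: L[3] = Y

Answer: R W Y B O Y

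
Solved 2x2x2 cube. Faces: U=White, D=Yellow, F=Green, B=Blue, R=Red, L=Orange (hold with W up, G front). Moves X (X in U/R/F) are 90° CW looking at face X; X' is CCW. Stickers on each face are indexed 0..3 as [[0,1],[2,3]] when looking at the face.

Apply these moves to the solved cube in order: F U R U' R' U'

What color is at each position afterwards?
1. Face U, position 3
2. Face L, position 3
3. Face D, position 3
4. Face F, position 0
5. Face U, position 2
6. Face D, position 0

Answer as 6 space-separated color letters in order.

After move 1 (F): F=GGGG U=WWOO R=WRWR D=RRYY L=OYOY
After move 2 (U): U=OWOW F=WRGG R=BBWR B=OYBB L=GGOY
After move 3 (R): R=WBRB U=OROG F=WRGY D=RBYO B=WYWB
After move 4 (U'): U=RGOO F=GGGY R=WRRB B=WBWB L=WYOY
After move 5 (R'): R=RBWR U=RWOW F=GGGO D=RGYY B=OBBB
After move 6 (U'): U=WWRO F=WYGO R=GGWR B=RBBB L=OBOY
Query 1: U[3] = O
Query 2: L[3] = Y
Query 3: D[3] = Y
Query 4: F[0] = W
Query 5: U[2] = R
Query 6: D[0] = R

Answer: O Y Y W R R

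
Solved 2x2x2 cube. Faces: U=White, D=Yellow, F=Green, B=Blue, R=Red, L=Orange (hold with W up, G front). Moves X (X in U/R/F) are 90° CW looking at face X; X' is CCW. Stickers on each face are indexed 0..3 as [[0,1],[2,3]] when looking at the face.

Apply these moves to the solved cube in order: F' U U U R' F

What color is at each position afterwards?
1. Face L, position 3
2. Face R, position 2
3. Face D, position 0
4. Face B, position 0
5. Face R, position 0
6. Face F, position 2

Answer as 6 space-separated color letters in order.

Answer: W Y G Y W R

Derivation:
After move 1 (F'): F=GGGG U=WWRR R=YRYR D=OOYY L=OWOW
After move 2 (U): U=RWRW F=YRGG R=BBYR B=OWBB L=GGOW
After move 3 (U): U=RRWW F=BBGG R=OWYR B=GGBB L=YROW
After move 4 (U): U=WRWR F=OWGG R=GGYR B=YRBB L=BBOW
After move 5 (R'): R=GRGY U=WBWY F=ORGR D=OWYG B=YROB
After move 6 (F): F=GORR U=WBWB R=WRYY D=GGYG L=BOOW
Query 1: L[3] = W
Query 2: R[2] = Y
Query 3: D[0] = G
Query 4: B[0] = Y
Query 5: R[0] = W
Query 6: F[2] = R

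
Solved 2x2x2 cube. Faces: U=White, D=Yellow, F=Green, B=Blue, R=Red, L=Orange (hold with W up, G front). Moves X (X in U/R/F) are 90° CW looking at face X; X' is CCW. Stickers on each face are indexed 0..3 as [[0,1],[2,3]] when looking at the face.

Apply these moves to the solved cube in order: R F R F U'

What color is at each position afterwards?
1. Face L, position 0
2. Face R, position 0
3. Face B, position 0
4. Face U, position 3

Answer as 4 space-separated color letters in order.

Answer: O Y O B

Derivation:
After move 1 (R): R=RRRR U=WGWG F=GYGY D=YBYB B=WBWB
After move 2 (F): F=GGYY U=WGOO R=WRGR D=RRYB L=OYOB
After move 3 (R): R=GWRR U=WGOY F=GRYB D=RWYW B=OBGB
After move 4 (F): F=YGBR U=WGBY R=OWYR D=RGYW L=OROW
After move 5 (U'): U=GYWB F=ORBR R=YGYR B=OWGB L=OBOW
Query 1: L[0] = O
Query 2: R[0] = Y
Query 3: B[0] = O
Query 4: U[3] = B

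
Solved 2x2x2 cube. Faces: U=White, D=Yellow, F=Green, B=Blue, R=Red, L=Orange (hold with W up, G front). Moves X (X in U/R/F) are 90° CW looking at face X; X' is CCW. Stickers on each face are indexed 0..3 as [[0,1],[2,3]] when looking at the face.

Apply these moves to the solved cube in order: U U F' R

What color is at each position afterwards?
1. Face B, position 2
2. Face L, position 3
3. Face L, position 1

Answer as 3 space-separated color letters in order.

After move 1 (U): U=WWWW F=RRGG R=BBRR B=OOBB L=GGOO
After move 2 (U): U=WWWW F=BBGG R=OORR B=GGBB L=RROO
After move 3 (F'): F=BGBG U=WWOR R=YOYR D=ROYY L=RWOW
After move 4 (R): R=YYRO U=WGOG F=BOBY D=RBYG B=RGWB
Query 1: B[2] = W
Query 2: L[3] = W
Query 3: L[1] = W

Answer: W W W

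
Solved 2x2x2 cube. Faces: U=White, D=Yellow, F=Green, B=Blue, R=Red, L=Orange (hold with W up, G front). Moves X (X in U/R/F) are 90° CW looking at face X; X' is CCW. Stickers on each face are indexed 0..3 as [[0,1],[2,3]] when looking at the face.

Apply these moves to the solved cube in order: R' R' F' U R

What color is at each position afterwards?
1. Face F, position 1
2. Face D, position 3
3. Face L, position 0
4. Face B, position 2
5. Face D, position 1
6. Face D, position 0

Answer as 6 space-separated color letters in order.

Answer: O O B W G O

Derivation:
After move 1 (R'): R=RRRR U=WBWB F=GWGW D=YGYG B=YBYB
After move 2 (R'): R=RRRR U=WYWY F=GBGB D=YWYW B=GBGB
After move 3 (F'): F=BBGG U=WYRR R=WRYR D=OOYW L=OYOW
After move 4 (U): U=RWRY F=WRGG R=GBYR B=OYGB L=BBOW
After move 5 (R): R=YGRB U=RRRG F=WOGW D=OGYO B=YYWB
Query 1: F[1] = O
Query 2: D[3] = O
Query 3: L[0] = B
Query 4: B[2] = W
Query 5: D[1] = G
Query 6: D[0] = O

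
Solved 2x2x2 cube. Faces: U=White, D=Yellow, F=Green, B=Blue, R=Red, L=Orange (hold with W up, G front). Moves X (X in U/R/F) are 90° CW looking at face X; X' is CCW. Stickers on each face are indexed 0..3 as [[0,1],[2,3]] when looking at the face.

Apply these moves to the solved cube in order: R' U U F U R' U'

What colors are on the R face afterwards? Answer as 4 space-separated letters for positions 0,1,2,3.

After move 1 (R'): R=RRRR U=WBWB F=GWGW D=YGYG B=YBYB
After move 2 (U): U=WWBB F=RRGW R=YBRR B=OOYB L=GWOO
After move 3 (U): U=BWBW F=YBGW R=OORR B=GWYB L=RROO
After move 4 (F): F=GYWB U=BWOR R=BOWR D=ROYG L=RYOG
After move 5 (U): U=OBRW F=BOWB R=GWWR B=RYYB L=GYOG
After move 6 (R'): R=WRGW U=OYRR F=BBWW D=ROYB B=GYOB
After move 7 (U'): U=YROR F=GYWW R=BBGW B=WROB L=GYOG
Query: R face = BBGW

Answer: B B G W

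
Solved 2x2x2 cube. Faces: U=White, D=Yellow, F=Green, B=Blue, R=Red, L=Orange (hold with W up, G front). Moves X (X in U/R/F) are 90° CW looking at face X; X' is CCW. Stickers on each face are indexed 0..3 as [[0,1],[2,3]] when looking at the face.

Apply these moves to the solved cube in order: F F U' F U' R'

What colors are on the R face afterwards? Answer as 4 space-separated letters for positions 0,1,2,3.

After move 1 (F): F=GGGG U=WWOO R=WRWR D=RRYY L=OYOY
After move 2 (F): F=GGGG U=WWYY R=OROR D=WWYY L=OROR
After move 3 (U'): U=WYWY F=ORGG R=GGOR B=ORBB L=BBOR
After move 4 (F): F=GOGR U=WYRB R=WGYR D=OGYY L=BWOW
After move 5 (U'): U=YBWR F=BWGR R=GOYR B=WGBB L=OROW
After move 6 (R'): R=ORGY U=YBWW F=BBGR D=OWYR B=YGGB
Query: R face = ORGY

Answer: O R G Y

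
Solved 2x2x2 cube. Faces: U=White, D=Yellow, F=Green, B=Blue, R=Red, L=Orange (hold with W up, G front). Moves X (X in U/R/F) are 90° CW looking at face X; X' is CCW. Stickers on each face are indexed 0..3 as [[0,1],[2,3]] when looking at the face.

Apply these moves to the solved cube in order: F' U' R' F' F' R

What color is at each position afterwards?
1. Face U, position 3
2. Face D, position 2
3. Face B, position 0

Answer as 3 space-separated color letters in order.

After move 1 (F'): F=GGGG U=WWRR R=YRYR D=OOYY L=OWOW
After move 2 (U'): U=WRWR F=OWGG R=GGYR B=YRBB L=BBOW
After move 3 (R'): R=GRGY U=WBWY F=ORGR D=OWYG B=YROB
After move 4 (F'): F=RROG U=WBGG R=WROY D=BWYG L=BYOW
After move 5 (F'): F=RGRO U=WBWO R=WRBY D=YWYG L=BGOG
After move 6 (R): R=BWYR U=WGWO F=RWRG D=YOYY B=ORBB
Query 1: U[3] = O
Query 2: D[2] = Y
Query 3: B[0] = O

Answer: O Y O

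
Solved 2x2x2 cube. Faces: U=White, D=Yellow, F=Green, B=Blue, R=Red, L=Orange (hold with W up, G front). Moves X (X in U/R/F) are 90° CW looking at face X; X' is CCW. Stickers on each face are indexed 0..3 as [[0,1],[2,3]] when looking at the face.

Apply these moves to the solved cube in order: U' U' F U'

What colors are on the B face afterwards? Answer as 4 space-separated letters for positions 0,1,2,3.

Answer: W O B B

Derivation:
After move 1 (U'): U=WWWW F=OOGG R=GGRR B=RRBB L=BBOO
After move 2 (U'): U=WWWW F=BBGG R=OORR B=GGBB L=RROO
After move 3 (F): F=GBGB U=WWOR R=WOWR D=ROYY L=RYOY
After move 4 (U'): U=WRWO F=RYGB R=GBWR B=WOBB L=GGOY
Query: B face = WOBB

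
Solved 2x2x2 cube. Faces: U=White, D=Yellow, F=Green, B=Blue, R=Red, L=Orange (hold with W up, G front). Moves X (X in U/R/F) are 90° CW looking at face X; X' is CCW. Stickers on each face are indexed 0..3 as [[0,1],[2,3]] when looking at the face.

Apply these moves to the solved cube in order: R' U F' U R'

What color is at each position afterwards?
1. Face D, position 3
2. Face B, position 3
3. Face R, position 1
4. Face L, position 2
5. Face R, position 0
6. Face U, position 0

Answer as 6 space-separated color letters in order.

Answer: G B R O O Y

Derivation:
After move 1 (R'): R=RRRR U=WBWB F=GWGW D=YGYG B=YBYB
After move 2 (U): U=WWBB F=RRGW R=YBRR B=OOYB L=GWOO
After move 3 (F'): F=RWRG U=WWYR R=GBYR D=WOYG L=GBOB
After move 4 (U): U=YWRW F=GBRG R=OOYR B=GBYB L=RWOB
After move 5 (R'): R=OROY U=YYRG F=GWRW D=WBYG B=GBOB
Query 1: D[3] = G
Query 2: B[3] = B
Query 3: R[1] = R
Query 4: L[2] = O
Query 5: R[0] = O
Query 6: U[0] = Y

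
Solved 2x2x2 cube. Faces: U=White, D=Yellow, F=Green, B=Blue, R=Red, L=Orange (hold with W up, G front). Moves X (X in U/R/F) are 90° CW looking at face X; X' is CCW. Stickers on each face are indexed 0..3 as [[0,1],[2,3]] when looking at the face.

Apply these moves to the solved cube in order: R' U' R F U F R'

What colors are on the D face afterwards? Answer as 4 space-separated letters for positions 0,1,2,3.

Answer: W W Y G

Derivation:
After move 1 (R'): R=RRRR U=WBWB F=GWGW D=YGYG B=YBYB
After move 2 (U'): U=BBWW F=OOGW R=GWRR B=RRYB L=YBOO
After move 3 (R): R=RGRW U=BOWW F=OGGG D=YYYR B=WRBB
After move 4 (F): F=GOGG U=BOOB R=WGWW D=RRYR L=YYOY
After move 5 (U): U=OBBO F=WGGG R=WRWW B=YYBB L=GOOY
After move 6 (F): F=GWGG U=OBYO R=BROW D=WWYR L=GROR
After move 7 (R'): R=RWBO U=OBYY F=GBGO D=WWYG B=RYWB
Query: D face = WWYG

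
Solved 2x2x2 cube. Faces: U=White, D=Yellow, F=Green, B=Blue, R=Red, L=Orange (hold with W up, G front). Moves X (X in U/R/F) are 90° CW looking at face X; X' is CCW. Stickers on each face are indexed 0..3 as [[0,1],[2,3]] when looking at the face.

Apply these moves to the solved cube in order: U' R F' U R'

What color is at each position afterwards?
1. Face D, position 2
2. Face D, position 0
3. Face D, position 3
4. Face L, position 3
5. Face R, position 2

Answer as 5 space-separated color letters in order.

After move 1 (U'): U=WWWW F=OOGG R=GGRR B=RRBB L=BBOO
After move 2 (R): R=RGRG U=WOWG F=OYGY D=YBYR B=WRWB
After move 3 (F'): F=YYOG U=WORR R=BGYG D=BOYR L=BGOW
After move 4 (U): U=RWRO F=BGOG R=WRYG B=BGWB L=YYOW
After move 5 (R'): R=RGWY U=RWRB F=BWOO D=BGYG B=RGOB
Query 1: D[2] = Y
Query 2: D[0] = B
Query 3: D[3] = G
Query 4: L[3] = W
Query 5: R[2] = W

Answer: Y B G W W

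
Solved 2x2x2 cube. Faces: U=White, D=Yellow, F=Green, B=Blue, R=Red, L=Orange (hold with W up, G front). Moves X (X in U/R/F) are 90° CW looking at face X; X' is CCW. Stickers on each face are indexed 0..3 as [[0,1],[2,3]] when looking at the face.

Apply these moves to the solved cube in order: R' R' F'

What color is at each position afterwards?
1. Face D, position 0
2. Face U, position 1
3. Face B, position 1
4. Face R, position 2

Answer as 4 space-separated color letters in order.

After move 1 (R'): R=RRRR U=WBWB F=GWGW D=YGYG B=YBYB
After move 2 (R'): R=RRRR U=WYWY F=GBGB D=YWYW B=GBGB
After move 3 (F'): F=BBGG U=WYRR R=WRYR D=OOYW L=OYOW
Query 1: D[0] = O
Query 2: U[1] = Y
Query 3: B[1] = B
Query 4: R[2] = Y

Answer: O Y B Y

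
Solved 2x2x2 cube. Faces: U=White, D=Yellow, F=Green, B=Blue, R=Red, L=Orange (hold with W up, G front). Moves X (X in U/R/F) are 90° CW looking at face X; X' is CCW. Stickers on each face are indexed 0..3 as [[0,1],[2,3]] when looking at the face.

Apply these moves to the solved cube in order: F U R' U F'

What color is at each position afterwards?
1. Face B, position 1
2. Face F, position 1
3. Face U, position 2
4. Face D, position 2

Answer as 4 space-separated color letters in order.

After move 1 (F): F=GGGG U=WWOO R=WRWR D=RRYY L=OYOY
After move 2 (U): U=OWOW F=WRGG R=BBWR B=OYBB L=GGOY
After move 3 (R'): R=BRBW U=OBOO F=WWGW D=RRYG B=YYRB
After move 4 (U): U=OOOB F=BRGW R=YYBW B=GGRB L=WWOY
After move 5 (F'): F=RWBG U=OOYB R=RYRW D=WYYG L=WBOO
Query 1: B[1] = G
Query 2: F[1] = W
Query 3: U[2] = Y
Query 4: D[2] = Y

Answer: G W Y Y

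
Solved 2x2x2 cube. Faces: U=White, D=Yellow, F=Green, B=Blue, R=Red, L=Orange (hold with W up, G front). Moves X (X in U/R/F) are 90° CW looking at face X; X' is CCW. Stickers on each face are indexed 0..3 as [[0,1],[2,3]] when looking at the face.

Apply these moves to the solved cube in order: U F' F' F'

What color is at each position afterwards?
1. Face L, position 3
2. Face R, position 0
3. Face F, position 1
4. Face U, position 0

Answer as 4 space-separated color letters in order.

Answer: Y W R W

Derivation:
After move 1 (U): U=WWWW F=RRGG R=BBRR B=OOBB L=GGOO
After move 2 (F'): F=RGRG U=WWBR R=YBYR D=GOYY L=GWOW
After move 3 (F'): F=GGRR U=WWYY R=OBGR D=WWYY L=GROB
After move 4 (F'): F=GRGR U=WWOG R=WBWR D=RBYY L=GYOY
Query 1: L[3] = Y
Query 2: R[0] = W
Query 3: F[1] = R
Query 4: U[0] = W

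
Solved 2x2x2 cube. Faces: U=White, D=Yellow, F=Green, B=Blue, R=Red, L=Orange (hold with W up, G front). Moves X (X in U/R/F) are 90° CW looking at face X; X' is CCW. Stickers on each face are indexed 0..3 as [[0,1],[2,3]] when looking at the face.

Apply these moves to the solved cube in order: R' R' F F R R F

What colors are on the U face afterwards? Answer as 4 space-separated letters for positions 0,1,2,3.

Answer: W W R R

Derivation:
After move 1 (R'): R=RRRR U=WBWB F=GWGW D=YGYG B=YBYB
After move 2 (R'): R=RRRR U=WYWY F=GBGB D=YWYW B=GBGB
After move 3 (F): F=GGBB U=WYOO R=WRYR D=RRYW L=OYOW
After move 4 (F): F=BGBG U=WYWY R=OROR D=YWYW L=OROR
After move 5 (R): R=OORR U=WGWG F=BWBW D=YGYG B=YBYB
After move 6 (R): R=RORO U=WWWW F=BGBG D=YYYY B=GBGB
After move 7 (F): F=BBGG U=WWRR R=WOWO D=RRYY L=OYOY
Query: U face = WWRR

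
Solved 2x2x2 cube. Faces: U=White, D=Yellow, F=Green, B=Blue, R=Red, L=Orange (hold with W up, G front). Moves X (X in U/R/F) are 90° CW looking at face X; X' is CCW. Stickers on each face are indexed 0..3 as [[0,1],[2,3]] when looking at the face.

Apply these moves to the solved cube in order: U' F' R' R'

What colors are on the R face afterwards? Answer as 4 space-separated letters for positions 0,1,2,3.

Answer: R Y G Y

Derivation:
After move 1 (U'): U=WWWW F=OOGG R=GGRR B=RRBB L=BBOO
After move 2 (F'): F=OGOG U=WWGR R=YGYR D=BOYY L=BWOW
After move 3 (R'): R=GRYY U=WBGR F=OWOR D=BGYG B=YROB
After move 4 (R'): R=RYGY U=WOGY F=OBOR D=BWYR B=GRGB
Query: R face = RYGY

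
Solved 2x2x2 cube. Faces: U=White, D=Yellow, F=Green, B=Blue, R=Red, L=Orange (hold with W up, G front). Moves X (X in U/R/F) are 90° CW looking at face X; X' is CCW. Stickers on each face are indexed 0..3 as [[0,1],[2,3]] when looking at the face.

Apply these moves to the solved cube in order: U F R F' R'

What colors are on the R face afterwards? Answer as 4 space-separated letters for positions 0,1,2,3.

Answer: W B B R

Derivation:
After move 1 (U): U=WWWW F=RRGG R=BBRR B=OOBB L=GGOO
After move 2 (F): F=GRGR U=WWOG R=WBWR D=RBYY L=GYOY
After move 3 (R): R=WWRB U=WROR F=GBGY D=RBYO B=GOWB
After move 4 (F'): F=BYGG U=WRWR R=BWRB D=YYYO L=GROO
After move 5 (R'): R=WBBR U=WWWG F=BRGR D=YYYG B=OOYB
Query: R face = WBBR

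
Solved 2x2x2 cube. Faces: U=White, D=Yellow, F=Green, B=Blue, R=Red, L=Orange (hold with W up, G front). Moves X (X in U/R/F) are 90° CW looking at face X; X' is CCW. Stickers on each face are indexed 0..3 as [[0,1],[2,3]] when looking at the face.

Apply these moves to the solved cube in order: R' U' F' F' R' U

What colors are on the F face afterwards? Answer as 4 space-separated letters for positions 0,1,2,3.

After move 1 (R'): R=RRRR U=WBWB F=GWGW D=YGYG B=YBYB
After move 2 (U'): U=BBWW F=OOGW R=GWRR B=RRYB L=YBOO
After move 3 (F'): F=OWOG U=BBGR R=GWYR D=BOYG L=YWOW
After move 4 (F'): F=WGOO U=BBGY R=OWBR D=WWYG L=YROG
After move 5 (R'): R=WROB U=BYGR F=WBOY D=WGYO B=GRWB
After move 6 (U): U=GBRY F=WROY R=GROB B=YRWB L=WBOG
Query: F face = WROY

Answer: W R O Y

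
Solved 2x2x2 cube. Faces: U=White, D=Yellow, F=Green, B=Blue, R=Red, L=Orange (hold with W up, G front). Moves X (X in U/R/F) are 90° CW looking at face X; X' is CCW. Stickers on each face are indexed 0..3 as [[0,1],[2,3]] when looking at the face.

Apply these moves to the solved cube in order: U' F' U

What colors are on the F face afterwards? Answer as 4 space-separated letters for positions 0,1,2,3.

Answer: Y G O G

Derivation:
After move 1 (U'): U=WWWW F=OOGG R=GGRR B=RRBB L=BBOO
After move 2 (F'): F=OGOG U=WWGR R=YGYR D=BOYY L=BWOW
After move 3 (U): U=GWRW F=YGOG R=RRYR B=BWBB L=OGOW
Query: F face = YGOG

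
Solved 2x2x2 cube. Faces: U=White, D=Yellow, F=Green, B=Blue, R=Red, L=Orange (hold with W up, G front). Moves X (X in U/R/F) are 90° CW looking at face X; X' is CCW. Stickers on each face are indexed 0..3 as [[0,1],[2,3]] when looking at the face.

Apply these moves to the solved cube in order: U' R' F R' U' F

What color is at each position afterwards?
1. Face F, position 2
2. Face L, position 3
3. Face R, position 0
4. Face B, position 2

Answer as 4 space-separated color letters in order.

After move 1 (U'): U=WWWW F=OOGG R=GGRR B=RRBB L=BBOO
After move 2 (R'): R=GRGR U=WBWR F=OWGW D=YOYG B=YRYB
After move 3 (F): F=GOWW U=WBOB R=WRRR D=GGYG L=BYOO
After move 4 (R'): R=RRWR U=WYOY F=GBWB D=GOYW B=GRGB
After move 5 (U'): U=YYWO F=BYWB R=GBWR B=RRGB L=GROO
After move 6 (F): F=WBBY U=YYOR R=WBOR D=WGYW L=GGOO
Query 1: F[2] = B
Query 2: L[3] = O
Query 3: R[0] = W
Query 4: B[2] = G

Answer: B O W G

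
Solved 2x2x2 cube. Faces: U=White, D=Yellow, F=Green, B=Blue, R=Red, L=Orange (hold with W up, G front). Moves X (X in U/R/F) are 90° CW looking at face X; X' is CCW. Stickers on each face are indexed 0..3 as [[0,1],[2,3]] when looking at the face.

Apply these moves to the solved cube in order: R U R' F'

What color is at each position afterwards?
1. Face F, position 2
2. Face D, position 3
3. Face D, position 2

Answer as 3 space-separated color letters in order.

Answer: R Y Y

Derivation:
After move 1 (R): R=RRRR U=WGWG F=GYGY D=YBYB B=WBWB
After move 2 (U): U=WWGG F=RRGY R=WBRR B=OOWB L=GYOO
After move 3 (R'): R=BRWR U=WWGO F=RWGG D=YRYY B=BOBB
After move 4 (F'): F=WGRG U=WWBW R=RRYR D=YOYY L=GOOG
Query 1: F[2] = R
Query 2: D[3] = Y
Query 3: D[2] = Y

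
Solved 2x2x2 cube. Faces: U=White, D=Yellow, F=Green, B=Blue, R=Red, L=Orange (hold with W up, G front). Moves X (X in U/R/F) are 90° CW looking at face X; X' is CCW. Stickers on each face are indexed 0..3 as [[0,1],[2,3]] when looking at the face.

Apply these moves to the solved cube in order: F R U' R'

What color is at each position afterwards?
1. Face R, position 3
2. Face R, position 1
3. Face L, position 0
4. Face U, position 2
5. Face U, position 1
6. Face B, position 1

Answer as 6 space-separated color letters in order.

After move 1 (F): F=GGGG U=WWOO R=WRWR D=RRYY L=OYOY
After move 2 (R): R=WWRR U=WGOG F=GRGY D=RBYB B=OBWB
After move 3 (U'): U=GGWO F=OYGY R=GRRR B=WWWB L=OBOY
After move 4 (R'): R=RRGR U=GWWW F=OGGO D=RYYY B=BWBB
Query 1: R[3] = R
Query 2: R[1] = R
Query 3: L[0] = O
Query 4: U[2] = W
Query 5: U[1] = W
Query 6: B[1] = W

Answer: R R O W W W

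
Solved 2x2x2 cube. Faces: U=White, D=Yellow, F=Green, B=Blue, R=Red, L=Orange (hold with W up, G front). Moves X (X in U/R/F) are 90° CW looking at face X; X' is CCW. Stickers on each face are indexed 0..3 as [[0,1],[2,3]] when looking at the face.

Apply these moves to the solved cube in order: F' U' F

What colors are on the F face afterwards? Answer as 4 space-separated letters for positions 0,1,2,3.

After move 1 (F'): F=GGGG U=WWRR R=YRYR D=OOYY L=OWOW
After move 2 (U'): U=WRWR F=OWGG R=GGYR B=YRBB L=BBOW
After move 3 (F): F=GOGW U=WRWB R=WGRR D=YGYY L=BOOO
Query: F face = GOGW

Answer: G O G W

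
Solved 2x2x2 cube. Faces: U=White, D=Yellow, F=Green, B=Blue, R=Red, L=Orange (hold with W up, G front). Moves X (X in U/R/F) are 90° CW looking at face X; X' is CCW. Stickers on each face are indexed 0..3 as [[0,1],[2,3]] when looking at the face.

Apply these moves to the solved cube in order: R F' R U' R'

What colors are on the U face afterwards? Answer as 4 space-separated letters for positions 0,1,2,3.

After move 1 (R): R=RRRR U=WGWG F=GYGY D=YBYB B=WBWB
After move 2 (F'): F=YYGG U=WGRR R=BRYR D=OOYB L=OGOW
After move 3 (R): R=YBRR U=WYRG F=YOGB D=OWYW B=RBGB
After move 4 (U'): U=YGWR F=OGGB R=YORR B=YBGB L=RBOW
After move 5 (R'): R=ORYR U=YGWY F=OGGR D=OGYB B=WBWB
Query: U face = YGWY

Answer: Y G W Y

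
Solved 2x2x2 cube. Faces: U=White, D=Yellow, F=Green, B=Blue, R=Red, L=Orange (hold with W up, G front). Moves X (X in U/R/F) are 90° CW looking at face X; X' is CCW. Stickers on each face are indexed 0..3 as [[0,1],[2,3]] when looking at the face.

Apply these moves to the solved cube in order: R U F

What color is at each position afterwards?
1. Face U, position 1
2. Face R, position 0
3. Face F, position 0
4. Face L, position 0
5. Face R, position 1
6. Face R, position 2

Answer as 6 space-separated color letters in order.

After move 1 (R): R=RRRR U=WGWG F=GYGY D=YBYB B=WBWB
After move 2 (U): U=WWGG F=RRGY R=WBRR B=OOWB L=GYOO
After move 3 (F): F=GRYR U=WWOY R=GBGR D=RWYB L=GYOB
Query 1: U[1] = W
Query 2: R[0] = G
Query 3: F[0] = G
Query 4: L[0] = G
Query 5: R[1] = B
Query 6: R[2] = G

Answer: W G G G B G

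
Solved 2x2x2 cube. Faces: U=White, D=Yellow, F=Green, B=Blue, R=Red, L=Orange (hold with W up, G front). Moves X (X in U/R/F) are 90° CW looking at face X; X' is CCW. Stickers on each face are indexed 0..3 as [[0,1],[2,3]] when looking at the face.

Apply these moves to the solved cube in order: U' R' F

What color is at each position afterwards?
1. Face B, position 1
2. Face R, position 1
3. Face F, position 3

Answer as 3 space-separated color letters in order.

Answer: R R W

Derivation:
After move 1 (U'): U=WWWW F=OOGG R=GGRR B=RRBB L=BBOO
After move 2 (R'): R=GRGR U=WBWR F=OWGW D=YOYG B=YRYB
After move 3 (F): F=GOWW U=WBOB R=WRRR D=GGYG L=BYOO
Query 1: B[1] = R
Query 2: R[1] = R
Query 3: F[3] = W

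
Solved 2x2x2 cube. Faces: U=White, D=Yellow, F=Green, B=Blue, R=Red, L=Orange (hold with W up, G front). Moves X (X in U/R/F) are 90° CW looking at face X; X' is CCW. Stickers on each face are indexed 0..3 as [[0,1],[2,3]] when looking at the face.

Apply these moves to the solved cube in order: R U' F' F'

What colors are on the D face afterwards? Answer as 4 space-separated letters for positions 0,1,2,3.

Answer: W W Y B

Derivation:
After move 1 (R): R=RRRR U=WGWG F=GYGY D=YBYB B=WBWB
After move 2 (U'): U=GGWW F=OOGY R=GYRR B=RRWB L=WBOO
After move 3 (F'): F=OYOG U=GGGR R=BYYR D=BOYB L=WWOW
After move 4 (F'): F=YGOO U=GGBY R=OYBR D=WWYB L=WROG
Query: D face = WWYB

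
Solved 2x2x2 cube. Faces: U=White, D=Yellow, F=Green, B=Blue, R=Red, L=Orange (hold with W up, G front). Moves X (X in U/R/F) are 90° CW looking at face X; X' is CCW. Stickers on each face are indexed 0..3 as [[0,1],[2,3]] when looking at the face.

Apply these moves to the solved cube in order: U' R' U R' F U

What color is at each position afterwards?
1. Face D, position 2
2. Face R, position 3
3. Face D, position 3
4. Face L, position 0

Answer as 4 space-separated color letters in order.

Answer: Y G W G

Derivation:
After move 1 (U'): U=WWWW F=OOGG R=GGRR B=RRBB L=BBOO
After move 2 (R'): R=GRGR U=WBWR F=OWGW D=YOYG B=YRYB
After move 3 (U): U=WWRB F=GRGW R=YRGR B=BBYB L=OWOO
After move 4 (R'): R=RRYG U=WYRB F=GWGB D=YRYW B=GBOB
After move 5 (F): F=GGBW U=WYOW R=RRBG D=YRYW L=OYOR
After move 6 (U): U=OWWY F=RRBW R=GBBG B=OYOB L=GGOR
Query 1: D[2] = Y
Query 2: R[3] = G
Query 3: D[3] = W
Query 4: L[0] = G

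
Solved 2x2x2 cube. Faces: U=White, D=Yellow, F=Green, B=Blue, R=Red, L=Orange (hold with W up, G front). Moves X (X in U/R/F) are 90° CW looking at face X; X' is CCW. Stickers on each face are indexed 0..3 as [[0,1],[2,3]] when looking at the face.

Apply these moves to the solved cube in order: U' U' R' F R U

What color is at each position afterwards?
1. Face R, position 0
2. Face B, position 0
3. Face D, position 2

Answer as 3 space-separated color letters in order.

Answer: R R Y

Derivation:
After move 1 (U'): U=WWWW F=OOGG R=GGRR B=RRBB L=BBOO
After move 2 (U'): U=WWWW F=BBGG R=OORR B=GGBB L=RROO
After move 3 (R'): R=OROR U=WBWG F=BWGW D=YBYG B=YGYB
After move 4 (F): F=GBWW U=WBOR R=WRGR D=OOYG L=RYOB
After move 5 (R): R=GWRR U=WBOW F=GOWG D=OYYY B=RGBB
After move 6 (U): U=OWWB F=GWWG R=RGRR B=RYBB L=GOOB
Query 1: R[0] = R
Query 2: B[0] = R
Query 3: D[2] = Y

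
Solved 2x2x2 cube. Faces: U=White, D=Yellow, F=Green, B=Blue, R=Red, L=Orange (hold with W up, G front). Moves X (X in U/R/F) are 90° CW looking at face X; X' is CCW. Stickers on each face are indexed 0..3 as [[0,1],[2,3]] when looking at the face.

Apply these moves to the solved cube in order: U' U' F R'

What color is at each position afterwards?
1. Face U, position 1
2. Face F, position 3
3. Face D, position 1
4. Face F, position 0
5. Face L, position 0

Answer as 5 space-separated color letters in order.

Answer: B R B G R

Derivation:
After move 1 (U'): U=WWWW F=OOGG R=GGRR B=RRBB L=BBOO
After move 2 (U'): U=WWWW F=BBGG R=OORR B=GGBB L=RROO
After move 3 (F): F=GBGB U=WWOR R=WOWR D=ROYY L=RYOY
After move 4 (R'): R=ORWW U=WBOG F=GWGR D=RBYB B=YGOB
Query 1: U[1] = B
Query 2: F[3] = R
Query 3: D[1] = B
Query 4: F[0] = G
Query 5: L[0] = R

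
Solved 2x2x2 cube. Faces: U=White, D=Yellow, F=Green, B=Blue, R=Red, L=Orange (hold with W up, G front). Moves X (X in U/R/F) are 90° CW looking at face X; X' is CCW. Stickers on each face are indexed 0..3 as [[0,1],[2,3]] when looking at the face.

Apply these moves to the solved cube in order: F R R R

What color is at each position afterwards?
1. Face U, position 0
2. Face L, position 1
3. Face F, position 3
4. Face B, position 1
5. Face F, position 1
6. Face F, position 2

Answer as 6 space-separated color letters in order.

Answer: W Y O B W G

Derivation:
After move 1 (F): F=GGGG U=WWOO R=WRWR D=RRYY L=OYOY
After move 2 (R): R=WWRR U=WGOG F=GRGY D=RBYB B=OBWB
After move 3 (R): R=RWRW U=WROY F=GBGB D=RWYO B=GBGB
After move 4 (R): R=RRWW U=WBOB F=GWGO D=RGYG B=YBRB
Query 1: U[0] = W
Query 2: L[1] = Y
Query 3: F[3] = O
Query 4: B[1] = B
Query 5: F[1] = W
Query 6: F[2] = G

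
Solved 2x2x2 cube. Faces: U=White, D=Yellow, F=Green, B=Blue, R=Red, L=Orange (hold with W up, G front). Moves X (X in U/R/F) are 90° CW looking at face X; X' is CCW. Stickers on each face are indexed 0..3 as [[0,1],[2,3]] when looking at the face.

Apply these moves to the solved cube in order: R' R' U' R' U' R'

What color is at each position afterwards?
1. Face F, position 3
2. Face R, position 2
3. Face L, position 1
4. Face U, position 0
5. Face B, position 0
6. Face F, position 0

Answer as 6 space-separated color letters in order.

After move 1 (R'): R=RRRR U=WBWB F=GWGW D=YGYG B=YBYB
After move 2 (R'): R=RRRR U=WYWY F=GBGB D=YWYW B=GBGB
After move 3 (U'): U=YYWW F=OOGB R=GBRR B=RRGB L=GBOO
After move 4 (R'): R=BRGR U=YGWR F=OYGW D=YOYB B=WRWB
After move 5 (U'): U=GRYW F=GBGW R=OYGR B=BRWB L=WROO
After move 6 (R'): R=YROG U=GWYB F=GRGW D=YBYW B=BROB
Query 1: F[3] = W
Query 2: R[2] = O
Query 3: L[1] = R
Query 4: U[0] = G
Query 5: B[0] = B
Query 6: F[0] = G

Answer: W O R G B G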